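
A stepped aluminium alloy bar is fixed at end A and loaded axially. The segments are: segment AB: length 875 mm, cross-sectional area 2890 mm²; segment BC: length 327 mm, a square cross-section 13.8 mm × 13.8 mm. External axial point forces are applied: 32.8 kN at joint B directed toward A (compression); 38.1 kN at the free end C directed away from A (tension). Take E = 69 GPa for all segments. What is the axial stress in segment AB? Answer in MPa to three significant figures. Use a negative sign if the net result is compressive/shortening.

Internal axial forces (sectioning from the free end, tension +): N_BC = 38.1 kN, N_AB = 5.3 kN.
σ_AB = N_AB/A_AB = 5300/2890 = 1.834 MPa.

1.83 MPa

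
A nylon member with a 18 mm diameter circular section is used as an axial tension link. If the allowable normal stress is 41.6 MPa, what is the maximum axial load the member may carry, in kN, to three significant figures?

10.6 kN

A = 254.5 mm².
P_max = σ_allow · A = 41.6 · 254.5 = 10590 N = 10.59 kN.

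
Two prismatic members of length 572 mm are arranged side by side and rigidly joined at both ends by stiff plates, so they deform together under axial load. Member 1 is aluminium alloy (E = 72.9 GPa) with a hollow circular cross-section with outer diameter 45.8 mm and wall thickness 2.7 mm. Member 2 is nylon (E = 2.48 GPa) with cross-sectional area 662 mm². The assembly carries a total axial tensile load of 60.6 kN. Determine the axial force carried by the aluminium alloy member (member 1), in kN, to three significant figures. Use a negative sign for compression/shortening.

A_1 = 365.6 mm².
Equal strain + equilibrium ⇒ each member carries load in proportion to AE: A₁E₁ = 26650000 N, A₂E₂ = 1642000 N, ΣAE = 28290000 N.
F₁ = P·A₁E₁/ΣAE = 60600·26650000/28290000 = 57080 N.

57.1 kN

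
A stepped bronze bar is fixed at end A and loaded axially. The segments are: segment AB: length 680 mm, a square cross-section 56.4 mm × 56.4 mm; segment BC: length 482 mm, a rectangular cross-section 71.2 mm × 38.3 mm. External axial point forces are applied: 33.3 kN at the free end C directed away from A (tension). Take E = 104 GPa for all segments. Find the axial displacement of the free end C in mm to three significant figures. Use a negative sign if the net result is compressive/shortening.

0.125 mm

Internal axial forces (sectioning from the free end, tension +): N_BC = 33.3 kN, N_AB = 33.3 kN.
A_AB = 3181 mm².
A_BC = 2727 mm².
δ_AB = 33300·680/(3181·104000) = 0.06845 mm
δ_BC = 33300·482/(2727·104000) = 0.0566 mm
δ = Σδ_i = 0.125 mm.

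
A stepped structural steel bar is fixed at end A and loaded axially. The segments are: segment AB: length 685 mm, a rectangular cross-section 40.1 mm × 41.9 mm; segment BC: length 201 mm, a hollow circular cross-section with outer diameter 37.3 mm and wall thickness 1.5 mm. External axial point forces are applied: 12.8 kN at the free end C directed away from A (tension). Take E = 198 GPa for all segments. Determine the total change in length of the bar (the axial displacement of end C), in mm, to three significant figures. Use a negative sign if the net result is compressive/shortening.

Internal axial forces (sectioning from the free end, tension +): N_BC = 12.8 kN, N_AB = 12.8 kN.
A_AB = 1680 mm².
A_BC = 168.7 mm².
δ_AB = 12800·685/(1680·198000) = 0.02636 mm
δ_BC = 12800·201/(168.7·198000) = 0.07702 mm
δ = Σδ_i = 0.1034 mm.

0.103 mm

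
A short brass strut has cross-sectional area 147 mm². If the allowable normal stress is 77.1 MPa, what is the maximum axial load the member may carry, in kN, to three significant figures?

P_max = σ_allow · A = 77.1 · 147 = 11330 N = 11.33 kN.

11.3 kN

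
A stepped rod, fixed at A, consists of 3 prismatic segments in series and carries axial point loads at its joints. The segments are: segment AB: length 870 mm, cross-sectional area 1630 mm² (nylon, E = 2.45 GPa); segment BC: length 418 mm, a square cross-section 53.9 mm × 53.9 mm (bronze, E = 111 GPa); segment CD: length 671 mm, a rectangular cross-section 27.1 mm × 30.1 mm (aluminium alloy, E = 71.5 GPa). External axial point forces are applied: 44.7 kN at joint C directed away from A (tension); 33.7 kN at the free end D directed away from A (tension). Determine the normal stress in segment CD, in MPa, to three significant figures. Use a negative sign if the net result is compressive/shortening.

Internal axial forces (sectioning from the free end, tension +): N_CD = 33.7 kN, N_BC = 78.4 kN, N_AB = 78.4 kN.
A_CD = 815.7 mm².
σ_CD = N_CD/A_CD = 33700/815.7 = 41.31 MPa.

41.3 MPa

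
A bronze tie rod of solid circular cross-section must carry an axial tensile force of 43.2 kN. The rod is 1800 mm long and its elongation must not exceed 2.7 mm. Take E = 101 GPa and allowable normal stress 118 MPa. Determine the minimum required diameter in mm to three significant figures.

Required area A ≥ P/σ_allow = 43200/118 = 366.1 mm².
For a solid circular section, d ≥ √(4A/π) = 21.59 mm.
Elongation limit: A ≥ PL/(Eδ_allow) = 43200·1800/(101000·2.7) = 285.1 mm² ⇒ d ≥ 19.05 mm.
The stress limit governs.

21.6 mm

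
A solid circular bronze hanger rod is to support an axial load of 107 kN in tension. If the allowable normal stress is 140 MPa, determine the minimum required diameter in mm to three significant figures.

31.2 mm

Required area A ≥ P/σ_allow = 107000/140 = 764.3 mm².
For a solid circular section, d ≥ √(4A/π) = 31.19 mm.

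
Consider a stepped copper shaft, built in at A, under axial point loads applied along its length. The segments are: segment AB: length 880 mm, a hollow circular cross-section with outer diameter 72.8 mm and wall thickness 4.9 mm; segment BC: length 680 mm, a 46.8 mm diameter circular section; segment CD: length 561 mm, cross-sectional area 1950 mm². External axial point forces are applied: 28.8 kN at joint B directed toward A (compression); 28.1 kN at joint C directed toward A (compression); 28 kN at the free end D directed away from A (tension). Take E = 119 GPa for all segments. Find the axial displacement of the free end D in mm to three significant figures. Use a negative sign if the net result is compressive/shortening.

Internal axial forces (sectioning from the free end, tension +): N_CD = 28 kN, N_BC = -0.1 kN, N_AB = -28.9 kN.
A_AB = 1045 mm².
A_BC = 1720 mm².
δ_AB = -28900·880/(1045·119000) = -0.2045 mm
δ_BC = -100·680/(1720·119000) = -0.0003322 mm
δ_CD = 28000·561/(1950·119000) = 0.06769 mm
δ = Σδ_i = -0.1371 mm.

-0.137 mm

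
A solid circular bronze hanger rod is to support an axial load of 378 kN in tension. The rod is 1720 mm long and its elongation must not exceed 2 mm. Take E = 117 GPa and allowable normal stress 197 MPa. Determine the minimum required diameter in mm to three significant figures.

Required area A ≥ P/σ_allow = 378000/197 = 1919 mm².
For a solid circular section, d ≥ √(4A/π) = 49.43 mm.
Elongation limit: A ≥ PL/(Eδ_allow) = 378000·1720/(117000·2) = 2778 mm² ⇒ d ≥ 59.48 mm.
The elongation limit governs.

59.5 mm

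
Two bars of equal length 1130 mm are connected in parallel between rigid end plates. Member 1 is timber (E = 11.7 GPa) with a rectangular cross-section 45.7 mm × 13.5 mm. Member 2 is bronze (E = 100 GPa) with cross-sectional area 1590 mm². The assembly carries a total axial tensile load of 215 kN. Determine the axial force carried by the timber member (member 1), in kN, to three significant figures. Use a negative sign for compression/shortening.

A_1 = 617 mm².
Equal strain + equilibrium ⇒ each member carries load in proportion to AE: A₁E₁ = 7218000 N, A₂E₂ = 159000000 N, ΣAE = 166200000 N.
F₁ = P·A₁E₁/ΣAE = 215000·7218000/166200000 = 9337 N.

9.34 kN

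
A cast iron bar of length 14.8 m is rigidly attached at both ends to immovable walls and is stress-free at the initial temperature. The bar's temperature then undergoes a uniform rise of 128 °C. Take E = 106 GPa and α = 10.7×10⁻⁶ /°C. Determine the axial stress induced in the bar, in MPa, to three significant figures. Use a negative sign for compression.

Free thermal expansion αLΔT = 10.7e-6 · 14800 · 128 = 20.27 mm.
The walls impose strain ε = −(20.27)/14800 = -1.3696e-03; σ = Eε = 106000 · -1.3696e-03 = -145.2 MPa.

-145 MPa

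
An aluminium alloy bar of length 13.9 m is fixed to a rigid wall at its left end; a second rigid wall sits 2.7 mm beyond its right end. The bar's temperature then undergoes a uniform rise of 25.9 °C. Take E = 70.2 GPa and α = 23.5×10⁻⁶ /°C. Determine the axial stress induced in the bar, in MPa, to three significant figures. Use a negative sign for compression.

-29.1 MPa

Free thermal expansion αLΔT = 23.5e-6 · 13900 · 25.9 = 8.46 mm.
The walls engage after the gap closes; constrained expansion = 8.46 − 2.7 = 5.76 mm.
The walls impose strain ε = −(5.76)/13900 = -4.1441e-04; σ = Eε = 70200 · -4.1441e-04 = -29.09 MPa.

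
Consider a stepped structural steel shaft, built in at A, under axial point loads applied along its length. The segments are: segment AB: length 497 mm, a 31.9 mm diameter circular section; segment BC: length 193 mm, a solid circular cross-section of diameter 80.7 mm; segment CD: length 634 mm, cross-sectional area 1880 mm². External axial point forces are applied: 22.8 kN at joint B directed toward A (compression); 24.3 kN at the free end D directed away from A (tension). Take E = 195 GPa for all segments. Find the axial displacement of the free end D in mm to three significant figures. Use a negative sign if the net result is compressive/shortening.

Internal axial forces (sectioning from the free end, tension +): N_CD = 24.3 kN, N_BC = 24.3 kN, N_AB = 1.5 kN.
A_AB = 799.2 mm².
A_BC = 5115 mm².
δ_AB = 1500·497/(799.2·195000) = 0.004783 mm
δ_BC = 24300·193/(5115·195000) = 0.004702 mm
δ_CD = 24300·634/(1880·195000) = 0.04202 mm
δ = Σδ_i = 0.05151 mm.

0.0515 mm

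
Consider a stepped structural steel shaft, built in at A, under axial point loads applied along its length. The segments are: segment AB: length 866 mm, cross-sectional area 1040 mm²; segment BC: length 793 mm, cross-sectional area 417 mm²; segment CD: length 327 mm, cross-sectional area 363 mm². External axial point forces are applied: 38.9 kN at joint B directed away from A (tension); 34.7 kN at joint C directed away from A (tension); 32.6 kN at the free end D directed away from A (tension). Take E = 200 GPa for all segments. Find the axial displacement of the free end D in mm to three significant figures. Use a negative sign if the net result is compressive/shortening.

Internal axial forces (sectioning from the free end, tension +): N_CD = 32.6 kN, N_BC = 67.3 kN, N_AB = 106.2 kN.
δ_AB = 106200·866/(1040·200000) = 0.4422 mm
δ_BC = 67300·793/(417·200000) = 0.6399 mm
δ_CD = 32600·327/(363·200000) = 0.1468 mm
δ = Σδ_i = 1.229 mm.

1.23 mm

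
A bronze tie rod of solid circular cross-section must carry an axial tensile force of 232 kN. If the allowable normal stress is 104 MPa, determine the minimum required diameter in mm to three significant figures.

53.3 mm

Required area A ≥ P/σ_allow = 232000/104 = 2231 mm².
For a solid circular section, d ≥ √(4A/π) = 53.29 mm.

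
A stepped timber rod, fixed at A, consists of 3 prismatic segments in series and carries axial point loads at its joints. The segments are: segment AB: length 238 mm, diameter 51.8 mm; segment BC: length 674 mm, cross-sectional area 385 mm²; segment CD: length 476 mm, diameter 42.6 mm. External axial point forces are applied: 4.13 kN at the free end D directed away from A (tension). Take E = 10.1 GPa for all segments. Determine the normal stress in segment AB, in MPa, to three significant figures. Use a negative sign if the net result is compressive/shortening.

1.96 MPa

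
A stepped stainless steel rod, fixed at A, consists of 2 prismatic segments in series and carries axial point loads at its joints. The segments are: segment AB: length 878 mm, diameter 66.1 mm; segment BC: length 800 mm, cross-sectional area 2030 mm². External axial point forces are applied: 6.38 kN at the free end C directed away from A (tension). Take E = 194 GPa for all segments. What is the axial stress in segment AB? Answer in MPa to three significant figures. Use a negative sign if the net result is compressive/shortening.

Internal axial forces (sectioning from the free end, tension +): N_BC = 6.38 kN, N_AB = 6.38 kN.
A_AB = 3432 mm².
σ_AB = N_AB/A_AB = 6380/3432 = 1.859 MPa.

1.86 MPa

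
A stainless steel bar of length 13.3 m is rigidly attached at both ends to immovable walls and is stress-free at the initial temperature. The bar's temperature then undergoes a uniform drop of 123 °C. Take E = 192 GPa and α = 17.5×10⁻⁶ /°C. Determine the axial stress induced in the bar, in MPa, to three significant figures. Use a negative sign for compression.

413 MPa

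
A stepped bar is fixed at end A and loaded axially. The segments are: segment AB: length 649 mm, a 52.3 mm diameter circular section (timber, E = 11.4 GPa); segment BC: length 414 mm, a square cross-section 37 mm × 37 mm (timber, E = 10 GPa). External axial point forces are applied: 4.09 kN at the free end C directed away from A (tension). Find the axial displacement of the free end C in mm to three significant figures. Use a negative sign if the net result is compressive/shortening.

0.232 mm

Internal axial forces (sectioning from the free end, tension +): N_BC = 4.09 kN, N_AB = 4.09 kN.
A_AB = 2148 mm².
A_BC = 1369 mm².
δ_AB = 4090·649/(2148·11400) = 0.1084 mm
δ_BC = 4090·414/(1369·10000) = 0.1237 mm
δ = Σδ_i = 0.2321 mm.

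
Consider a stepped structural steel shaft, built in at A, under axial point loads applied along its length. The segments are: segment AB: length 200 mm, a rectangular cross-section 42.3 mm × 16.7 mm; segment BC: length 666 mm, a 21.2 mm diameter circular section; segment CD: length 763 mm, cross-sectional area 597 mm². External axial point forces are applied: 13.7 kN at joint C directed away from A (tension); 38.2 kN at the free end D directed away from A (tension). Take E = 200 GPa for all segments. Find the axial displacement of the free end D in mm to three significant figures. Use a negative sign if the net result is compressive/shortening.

0.807 mm

Internal axial forces (sectioning from the free end, tension +): N_CD = 38.2 kN, N_BC = 51.9 kN, N_AB = 51.9 kN.
A_AB = 706.4 mm².
A_BC = 353 mm².
δ_AB = 51900·200/(706.4·200000) = 0.07347 mm
δ_BC = 51900·666/(353·200000) = 0.4896 mm
δ_CD = 38200·763/(597·200000) = 0.2441 mm
δ = Σδ_i = 0.8072 mm.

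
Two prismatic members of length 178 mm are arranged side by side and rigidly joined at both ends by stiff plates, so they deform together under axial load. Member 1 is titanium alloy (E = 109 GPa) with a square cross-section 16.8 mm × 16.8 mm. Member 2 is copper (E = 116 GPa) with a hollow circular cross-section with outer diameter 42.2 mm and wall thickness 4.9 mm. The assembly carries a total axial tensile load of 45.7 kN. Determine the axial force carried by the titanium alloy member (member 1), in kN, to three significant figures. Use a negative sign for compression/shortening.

A_1 = 282.2 mm².
A_2 = 574.2 mm².
Equal strain + equilibrium ⇒ each member carries load in proportion to AE: A₁E₁ = 30760000 N, A₂E₂ = 66610000 N, ΣAE = 97370000 N.
F₁ = P·A₁E₁/ΣAE = 45700·30760000/97370000 = 14440 N.

14.4 kN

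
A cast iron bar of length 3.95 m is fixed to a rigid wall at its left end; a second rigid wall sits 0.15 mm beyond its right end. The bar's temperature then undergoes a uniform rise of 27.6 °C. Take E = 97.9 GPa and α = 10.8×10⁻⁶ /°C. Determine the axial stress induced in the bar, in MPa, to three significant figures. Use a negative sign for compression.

-25.5 MPa

Free thermal expansion αLΔT = 10.8e-6 · 3950 · 27.6 = 1.177 mm.
The walls engage after the gap closes; constrained expansion = 1.177 − 0.15 = 1.027 mm.
The walls impose strain ε = −(1.027)/3950 = -2.6011e-04; σ = Eε = 97900 · -2.6011e-04 = -25.46 MPa.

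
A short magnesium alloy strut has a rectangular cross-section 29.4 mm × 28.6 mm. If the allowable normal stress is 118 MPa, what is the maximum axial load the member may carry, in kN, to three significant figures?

99.2 kN

A = 840.8 mm².
P_max = σ_allow · A = 118 · 840.8 = 99220 N = 99.22 kN.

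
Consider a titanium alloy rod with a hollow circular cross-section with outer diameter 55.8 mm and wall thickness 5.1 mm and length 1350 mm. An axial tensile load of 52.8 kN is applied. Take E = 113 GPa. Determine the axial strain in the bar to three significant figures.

5.75e-04

A = 812.3 mm².
σ = N/A = 65 MPa; ε = σ/E = 65/113000 = 5.752e-04.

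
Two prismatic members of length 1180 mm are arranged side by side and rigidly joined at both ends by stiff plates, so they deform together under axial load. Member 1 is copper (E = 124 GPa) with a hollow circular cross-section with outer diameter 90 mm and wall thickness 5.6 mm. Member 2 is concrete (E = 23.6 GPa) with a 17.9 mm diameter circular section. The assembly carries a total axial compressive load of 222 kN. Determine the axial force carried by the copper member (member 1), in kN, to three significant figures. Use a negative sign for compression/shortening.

-215 kN

A_1 = 1485 mm².
A_2 = 251.6 mm².
Equal strain + equilibrium ⇒ each member carries load in proportion to AE: A₁E₁ = 184100000 N, A₂E₂ = 5939000 N, ΣAE = 190100000 N.
F₁ = P·A₁E₁/ΣAE = -222000·184100000/190100000 = -215100 N.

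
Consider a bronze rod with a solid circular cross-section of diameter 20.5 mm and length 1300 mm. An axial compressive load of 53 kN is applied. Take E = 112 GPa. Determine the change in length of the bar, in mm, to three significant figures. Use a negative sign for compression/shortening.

-1.86 mm

A = 330.1 mm².
δ_mech = NL/(AE) = -53000·1300/(330.1·112000) = -1.864 mm.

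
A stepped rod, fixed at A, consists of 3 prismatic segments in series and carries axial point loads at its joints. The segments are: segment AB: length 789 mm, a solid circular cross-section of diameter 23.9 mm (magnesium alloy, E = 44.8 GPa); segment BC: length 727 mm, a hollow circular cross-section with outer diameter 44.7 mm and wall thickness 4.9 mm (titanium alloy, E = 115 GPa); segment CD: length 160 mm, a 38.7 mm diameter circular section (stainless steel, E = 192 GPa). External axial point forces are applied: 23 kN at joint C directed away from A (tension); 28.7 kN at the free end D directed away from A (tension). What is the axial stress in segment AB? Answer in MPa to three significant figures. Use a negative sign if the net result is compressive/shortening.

115 MPa

Internal axial forces (sectioning from the free end, tension +): N_CD = 28.7 kN, N_BC = 51.7 kN, N_AB = 51.7 kN.
A_AB = 448.6 mm².
σ_AB = N_AB/A_AB = 51700/448.6 = 115.2 MPa.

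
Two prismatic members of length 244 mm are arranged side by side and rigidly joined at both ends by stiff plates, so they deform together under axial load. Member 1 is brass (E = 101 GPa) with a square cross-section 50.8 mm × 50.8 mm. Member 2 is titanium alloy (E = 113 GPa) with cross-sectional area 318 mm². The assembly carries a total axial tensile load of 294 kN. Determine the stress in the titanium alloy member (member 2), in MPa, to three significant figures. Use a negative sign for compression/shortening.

112 MPa

A_1 = 2581 mm².
Equal strain + equilibrium ⇒ each member carries load in proportion to AE: A₁E₁ = 260600000 N, A₂E₂ = 35930000 N, ΣAE = 296600000 N.
σ₂ = P·E₂/ΣAE = 294000·113000/296600000 = 112 MPa.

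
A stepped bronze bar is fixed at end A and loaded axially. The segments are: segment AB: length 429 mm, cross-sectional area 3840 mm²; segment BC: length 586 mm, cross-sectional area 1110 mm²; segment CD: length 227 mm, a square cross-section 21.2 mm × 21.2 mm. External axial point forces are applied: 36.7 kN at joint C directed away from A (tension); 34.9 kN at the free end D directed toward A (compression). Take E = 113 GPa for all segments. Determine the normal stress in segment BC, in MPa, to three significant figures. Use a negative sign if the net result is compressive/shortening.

1.62 MPa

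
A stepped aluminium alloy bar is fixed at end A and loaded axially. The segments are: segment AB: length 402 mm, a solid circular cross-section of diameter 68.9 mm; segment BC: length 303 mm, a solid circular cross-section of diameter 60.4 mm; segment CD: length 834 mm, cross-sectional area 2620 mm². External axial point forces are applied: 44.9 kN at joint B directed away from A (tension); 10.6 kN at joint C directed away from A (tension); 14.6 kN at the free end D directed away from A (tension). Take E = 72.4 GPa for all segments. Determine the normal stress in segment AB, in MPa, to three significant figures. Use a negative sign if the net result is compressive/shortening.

18.8 MPa

Internal axial forces (sectioning from the free end, tension +): N_CD = 14.6 kN, N_BC = 25.2 kN, N_AB = 70.1 kN.
A_AB = 3728 mm².
σ_AB = N_AB/A_AB = 70100/3728 = 18.8 MPa.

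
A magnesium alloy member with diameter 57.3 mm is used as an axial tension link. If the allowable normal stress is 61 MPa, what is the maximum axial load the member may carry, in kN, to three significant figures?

157 kN

A = 2579 mm².
P_max = σ_allow · A = 61 · 2579 = 157300 N = 157.3 kN.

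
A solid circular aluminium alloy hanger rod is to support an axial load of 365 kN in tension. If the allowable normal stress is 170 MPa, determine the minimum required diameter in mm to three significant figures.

Required area A ≥ P/σ_allow = 365000/170 = 2147 mm².
For a solid circular section, d ≥ √(4A/π) = 52.28 mm.

52.3 mm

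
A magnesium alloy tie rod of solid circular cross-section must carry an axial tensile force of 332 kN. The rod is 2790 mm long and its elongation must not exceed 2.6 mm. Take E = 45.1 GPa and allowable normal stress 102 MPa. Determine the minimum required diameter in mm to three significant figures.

Required area A ≥ P/σ_allow = 332000/102 = 3255 mm².
For a solid circular section, d ≥ √(4A/π) = 64.38 mm.
Elongation limit: A ≥ PL/(Eδ_allow) = 332000·2790/(45100·2.6) = 7899 mm² ⇒ d ≥ 100.3 mm.
The elongation limit governs.

100 mm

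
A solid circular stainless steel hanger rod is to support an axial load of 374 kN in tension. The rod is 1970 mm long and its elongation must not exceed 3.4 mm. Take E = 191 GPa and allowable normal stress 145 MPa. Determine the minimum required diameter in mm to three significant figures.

Required area A ≥ P/σ_allow = 374000/145 = 2579 mm².
For a solid circular section, d ≥ √(4A/π) = 57.31 mm.
Elongation limit: A ≥ PL/(Eδ_allow) = 374000·1970/(191000·3.4) = 1135 mm² ⇒ d ≥ 38.01 mm.
The stress limit governs.

57.3 mm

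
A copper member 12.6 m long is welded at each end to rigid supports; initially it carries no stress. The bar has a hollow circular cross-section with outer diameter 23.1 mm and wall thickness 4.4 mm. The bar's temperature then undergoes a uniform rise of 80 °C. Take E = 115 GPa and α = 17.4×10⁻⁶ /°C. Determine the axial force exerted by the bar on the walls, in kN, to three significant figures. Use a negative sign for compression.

-41.4 kN

Free thermal expansion αLΔT = 17.4e-6 · 12600 · 80 = 17.54 mm.
The walls impose strain ε = −(17.54)/12600 = -1.3920e-03; σ = Eε = 115000 · -1.3920e-03 = -160.1 MPa.
Wall reaction R = σ·A = -160.1·258.5 = -41380 N = -41.38 kN.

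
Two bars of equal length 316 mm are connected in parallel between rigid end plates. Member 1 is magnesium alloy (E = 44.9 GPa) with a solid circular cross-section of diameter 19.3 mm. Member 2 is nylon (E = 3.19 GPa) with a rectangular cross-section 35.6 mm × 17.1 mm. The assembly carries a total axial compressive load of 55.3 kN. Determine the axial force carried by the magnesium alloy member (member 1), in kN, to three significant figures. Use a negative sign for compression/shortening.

-48.2 kN

A_1 = 292.6 mm².
A_2 = 608.8 mm².
Equal strain + equilibrium ⇒ each member carries load in proportion to AE: A₁E₁ = 13140000 N, A₂E₂ = 1942000 N, ΣAE = 15080000 N.
F₁ = P·A₁E₁/ΣAE = -55300·13140000/15080000 = -48180 N.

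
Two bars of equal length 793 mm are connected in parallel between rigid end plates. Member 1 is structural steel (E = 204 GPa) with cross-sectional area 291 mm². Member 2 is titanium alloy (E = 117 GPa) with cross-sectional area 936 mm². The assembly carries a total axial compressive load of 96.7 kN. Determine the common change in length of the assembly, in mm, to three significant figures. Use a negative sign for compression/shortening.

-0.454 mm

Equal strain + equilibrium ⇒ each member carries load in proportion to AE: A₁E₁ = 59360000 N, A₂E₂ = 109500000 N, ΣAE = 168900000 N.
δ = PL/ΣAE = -96700·793/168900000 = -0.4541 mm.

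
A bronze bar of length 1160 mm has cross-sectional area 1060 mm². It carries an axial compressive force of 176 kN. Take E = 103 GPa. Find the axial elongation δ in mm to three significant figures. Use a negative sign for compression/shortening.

-1.87 mm

δ_mech = NL/(AE) = -176000·1160/(1060·103000) = -1.87 mm.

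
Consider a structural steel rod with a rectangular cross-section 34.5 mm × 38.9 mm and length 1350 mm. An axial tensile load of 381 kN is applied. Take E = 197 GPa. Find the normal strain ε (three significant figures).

A = 1342 mm².
σ = N/A = 283.9 MPa; ε = σ/E = 283.9/197000 = 1.441e-03.

0.00144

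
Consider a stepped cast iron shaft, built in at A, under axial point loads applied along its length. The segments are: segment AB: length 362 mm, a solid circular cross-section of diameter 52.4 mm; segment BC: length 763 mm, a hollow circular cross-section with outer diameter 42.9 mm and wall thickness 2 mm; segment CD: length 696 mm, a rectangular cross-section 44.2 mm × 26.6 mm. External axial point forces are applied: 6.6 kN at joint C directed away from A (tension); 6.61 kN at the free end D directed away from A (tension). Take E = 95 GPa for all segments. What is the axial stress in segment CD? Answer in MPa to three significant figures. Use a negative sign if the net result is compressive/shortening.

5.62 MPa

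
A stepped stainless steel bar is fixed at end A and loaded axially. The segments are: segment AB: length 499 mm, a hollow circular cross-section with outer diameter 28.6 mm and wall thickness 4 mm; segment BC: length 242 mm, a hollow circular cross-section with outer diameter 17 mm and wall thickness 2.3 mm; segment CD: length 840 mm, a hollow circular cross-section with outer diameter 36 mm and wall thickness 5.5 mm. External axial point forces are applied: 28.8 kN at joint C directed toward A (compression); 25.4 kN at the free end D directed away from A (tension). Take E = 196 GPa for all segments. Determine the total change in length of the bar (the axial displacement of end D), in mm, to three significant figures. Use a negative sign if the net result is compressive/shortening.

Internal axial forces (sectioning from the free end, tension +): N_CD = 25.4 kN, N_BC = -3.4 kN, N_AB = -3.4 kN.
A_AB = 309.1 mm².
A_BC = 106.2 mm².
A_CD = 527 mm².
δ_AB = -3400·499/(309.1·196000) = -0.028 mm
δ_BC = -3400·242/(106.2·196000) = -0.03952 mm
δ_CD = 25400·840/(527·196000) = 0.2066 mm
δ = Σδ_i = 0.139 mm.

0.139 mm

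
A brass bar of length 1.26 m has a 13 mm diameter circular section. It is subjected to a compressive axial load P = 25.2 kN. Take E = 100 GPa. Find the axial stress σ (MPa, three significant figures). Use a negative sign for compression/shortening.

-190 MPa

A = 132.7 mm².
σ = N/A = -25200/132.7 = -189.9 MPa.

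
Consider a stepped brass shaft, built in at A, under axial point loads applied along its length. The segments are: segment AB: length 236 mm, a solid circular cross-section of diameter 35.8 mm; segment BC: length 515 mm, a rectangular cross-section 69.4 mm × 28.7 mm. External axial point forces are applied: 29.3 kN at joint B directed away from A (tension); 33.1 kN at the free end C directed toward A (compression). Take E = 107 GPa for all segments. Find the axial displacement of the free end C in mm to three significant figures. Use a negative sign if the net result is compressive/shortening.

-0.0883 mm

Internal axial forces (sectioning from the free end, tension +): N_BC = -33.1 kN, N_AB = -3.8 kN.
A_AB = 1007 mm².
A_BC = 1992 mm².
δ_AB = -3800·236/(1007·107000) = -0.008326 mm
δ_BC = -33100·515/(1992·107000) = -0.07999 mm
δ = Σδ_i = -0.08831 mm.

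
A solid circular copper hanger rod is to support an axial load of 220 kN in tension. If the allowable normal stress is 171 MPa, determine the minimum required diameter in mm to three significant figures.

40.5 mm

Required area A ≥ P/σ_allow = 220000/171 = 1287 mm².
For a solid circular section, d ≥ √(4A/π) = 40.47 mm.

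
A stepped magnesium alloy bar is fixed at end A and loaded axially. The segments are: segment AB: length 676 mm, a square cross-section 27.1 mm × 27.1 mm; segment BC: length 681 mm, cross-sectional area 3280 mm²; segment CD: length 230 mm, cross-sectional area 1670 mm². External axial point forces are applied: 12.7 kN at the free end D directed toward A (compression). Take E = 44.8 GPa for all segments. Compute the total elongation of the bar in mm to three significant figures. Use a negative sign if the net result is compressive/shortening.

Internal axial forces (sectioning from the free end, tension +): N_CD = -12.7 kN, N_BC = -12.7 kN, N_AB = -12.7 kN.
A_AB = 734.4 mm².
δ_AB = -12700·676/(734.4·44800) = -0.2609 mm
δ_BC = -12700·681/(3280·44800) = -0.05886 mm
δ_CD = -12700·230/(1670·44800) = -0.03904 mm
δ = Σδ_i = -0.3588 mm.

-0.359 mm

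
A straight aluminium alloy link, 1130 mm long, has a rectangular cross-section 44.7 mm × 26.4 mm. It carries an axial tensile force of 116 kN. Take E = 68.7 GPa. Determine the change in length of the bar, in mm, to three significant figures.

A = 1180 mm².
δ_mech = NL/(AE) = 116000·1130/(1180·68700) = 1.617 mm.

1.62 mm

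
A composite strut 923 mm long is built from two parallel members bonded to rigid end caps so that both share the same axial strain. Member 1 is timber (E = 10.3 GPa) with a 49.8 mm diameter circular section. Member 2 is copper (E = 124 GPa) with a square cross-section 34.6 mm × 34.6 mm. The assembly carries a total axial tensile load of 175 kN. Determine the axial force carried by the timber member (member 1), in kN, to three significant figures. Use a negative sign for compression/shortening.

A_1 = 1948 mm².
A_2 = 1197 mm².
Equal strain + equilibrium ⇒ each member carries load in proportion to AE: A₁E₁ = 20060000 N, A₂E₂ = 148400000 N, ΣAE = 168500000 N.
F₁ = P·A₁E₁/ΣAE = 175000·20060000/168500000 = 20840 N.

20.8 kN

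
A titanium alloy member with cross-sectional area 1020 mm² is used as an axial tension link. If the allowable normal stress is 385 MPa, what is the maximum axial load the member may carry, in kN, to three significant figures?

P_max = σ_allow · A = 385 · 1020 = 392700 N = 392.7 kN.

393 kN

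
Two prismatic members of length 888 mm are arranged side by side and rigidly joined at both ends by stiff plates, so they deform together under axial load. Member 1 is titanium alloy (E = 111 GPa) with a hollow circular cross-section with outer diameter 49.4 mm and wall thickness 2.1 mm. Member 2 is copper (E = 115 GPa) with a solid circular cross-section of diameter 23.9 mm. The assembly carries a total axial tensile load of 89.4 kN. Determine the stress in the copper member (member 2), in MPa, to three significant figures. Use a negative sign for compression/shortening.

119 MPa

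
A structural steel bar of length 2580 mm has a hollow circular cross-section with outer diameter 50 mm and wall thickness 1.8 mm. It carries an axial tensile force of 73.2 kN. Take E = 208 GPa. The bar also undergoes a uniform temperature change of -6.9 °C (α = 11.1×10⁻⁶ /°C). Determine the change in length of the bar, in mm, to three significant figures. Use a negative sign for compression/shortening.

A = 272.6 mm².
δ_mech = NL/(AE) = 73200·2580/(272.6·208000) = 3.331 mm.
δ_thermal = αLΔT = 11.1e-6·2580·-6.9 = -0.1976 mm.
δ = δ_mech + δ_thermal = 3.134 mm.

3.13 mm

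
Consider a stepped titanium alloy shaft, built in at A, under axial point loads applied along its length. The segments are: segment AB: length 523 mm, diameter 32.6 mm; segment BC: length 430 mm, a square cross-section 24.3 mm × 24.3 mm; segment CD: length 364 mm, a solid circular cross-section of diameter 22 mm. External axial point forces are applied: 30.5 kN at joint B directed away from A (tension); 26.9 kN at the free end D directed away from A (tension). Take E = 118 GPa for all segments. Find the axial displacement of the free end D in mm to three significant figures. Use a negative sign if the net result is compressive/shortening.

Internal axial forces (sectioning from the free end, tension +): N_CD = 26.9 kN, N_BC = 26.9 kN, N_AB = 57.4 kN.
A_AB = 834.7 mm².
A_BC = 590.5 mm².
A_CD = 380.1 mm².
δ_AB = 57400·523/(834.7·118000) = 0.3048 mm
δ_BC = 26900·430/(590.5·118000) = 0.166 mm
δ_CD = 26900·364/(380.1·118000) = 0.2183 mm
δ = Σδ_i = 0.6891 mm.

0.689 mm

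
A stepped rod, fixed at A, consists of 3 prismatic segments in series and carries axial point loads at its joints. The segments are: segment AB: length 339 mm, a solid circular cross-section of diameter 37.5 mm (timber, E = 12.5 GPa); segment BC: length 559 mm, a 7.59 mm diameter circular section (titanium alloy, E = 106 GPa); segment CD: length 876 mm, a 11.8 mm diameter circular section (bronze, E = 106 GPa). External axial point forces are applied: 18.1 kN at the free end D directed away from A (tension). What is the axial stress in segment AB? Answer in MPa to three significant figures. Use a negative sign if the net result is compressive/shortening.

16.4 MPa

Internal axial forces (sectioning from the free end, tension +): N_CD = 18.1 kN, N_BC = 18.1 kN, N_AB = 18.1 kN.
A_AB = 1104 mm².
σ_AB = N_AB/A_AB = 18100/1104 = 16.39 MPa.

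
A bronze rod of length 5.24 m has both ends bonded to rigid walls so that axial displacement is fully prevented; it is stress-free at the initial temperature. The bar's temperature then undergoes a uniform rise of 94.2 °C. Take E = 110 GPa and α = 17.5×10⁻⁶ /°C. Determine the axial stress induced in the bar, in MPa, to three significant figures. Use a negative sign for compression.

-181 MPa

Free thermal expansion αLΔT = 17.5e-6 · 5240 · 94.2 = 8.638 mm.
The walls impose strain ε = −(8.638)/5240 = -1.6485e-03; σ = Eε = 110000 · -1.6485e-03 = -181.3 MPa.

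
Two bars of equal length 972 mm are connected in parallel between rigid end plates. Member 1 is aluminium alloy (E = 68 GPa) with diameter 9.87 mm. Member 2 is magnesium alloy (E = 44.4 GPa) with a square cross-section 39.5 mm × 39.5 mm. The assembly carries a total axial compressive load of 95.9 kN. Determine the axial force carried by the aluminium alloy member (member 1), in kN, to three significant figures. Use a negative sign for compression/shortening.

-6.70 kN

A_1 = 76.51 mm².
A_2 = 1560 mm².
Equal strain + equilibrium ⇒ each member carries load in proportion to AE: A₁E₁ = 5203000 N, A₂E₂ = 69280000 N, ΣAE = 74480000 N.
F₁ = P·A₁E₁/ΣAE = -95900·5203000/74480000 = -6699 N.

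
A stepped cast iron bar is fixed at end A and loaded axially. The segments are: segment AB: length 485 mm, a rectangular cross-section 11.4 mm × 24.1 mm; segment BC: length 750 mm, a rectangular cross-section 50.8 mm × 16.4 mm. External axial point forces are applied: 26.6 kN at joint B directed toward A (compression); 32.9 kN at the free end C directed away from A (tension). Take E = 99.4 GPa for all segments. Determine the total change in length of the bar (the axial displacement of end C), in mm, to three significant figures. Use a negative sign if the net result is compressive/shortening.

Internal axial forces (sectioning from the free end, tension +): N_BC = 32.9 kN, N_AB = 6.3 kN.
A_AB = 274.7 mm².
A_BC = 833.1 mm².
δ_AB = 6300·485/(274.7·99400) = 0.1119 mm
δ_BC = 32900·750/(833.1·99400) = 0.298 mm
δ = Σδ_i = 0.4098 mm.

0.410 mm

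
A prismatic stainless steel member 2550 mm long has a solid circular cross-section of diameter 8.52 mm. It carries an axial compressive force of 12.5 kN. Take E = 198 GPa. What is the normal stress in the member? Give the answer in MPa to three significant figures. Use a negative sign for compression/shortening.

-219 MPa

A = 57.01 mm².
σ = N/A = -12500/57.01 = -219.3 MPa.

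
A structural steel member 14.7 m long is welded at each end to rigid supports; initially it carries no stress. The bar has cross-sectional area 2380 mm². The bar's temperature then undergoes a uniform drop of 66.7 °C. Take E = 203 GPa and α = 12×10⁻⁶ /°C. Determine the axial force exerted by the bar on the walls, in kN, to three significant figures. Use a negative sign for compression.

Free thermal expansion αLΔT = 12e-6 · 14700 · -66.7 = -11.77 mm.
The walls impose strain ε = −(-11.77)/14700 = 8.0040e-04; σ = Eε = 203000 · 8.0040e-04 = 162.5 MPa.
Wall reaction R = σ·A = 162.5·2380 = 386700 N = 386.7 kN.

387 kN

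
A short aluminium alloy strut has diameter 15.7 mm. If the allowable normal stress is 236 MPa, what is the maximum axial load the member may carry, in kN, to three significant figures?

45.7 kN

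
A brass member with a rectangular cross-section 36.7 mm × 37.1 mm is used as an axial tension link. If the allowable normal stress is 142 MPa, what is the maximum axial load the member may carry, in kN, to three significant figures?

193 kN

A = 1362 mm².
P_max = σ_allow · A = 142 · 1362 = 193300 N = 193.3 kN.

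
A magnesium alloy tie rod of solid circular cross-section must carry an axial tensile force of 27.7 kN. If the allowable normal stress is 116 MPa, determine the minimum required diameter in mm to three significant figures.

Required area A ≥ P/σ_allow = 27700/116 = 238.8 mm².
For a solid circular section, d ≥ √(4A/π) = 17.44 mm.

17.4 mm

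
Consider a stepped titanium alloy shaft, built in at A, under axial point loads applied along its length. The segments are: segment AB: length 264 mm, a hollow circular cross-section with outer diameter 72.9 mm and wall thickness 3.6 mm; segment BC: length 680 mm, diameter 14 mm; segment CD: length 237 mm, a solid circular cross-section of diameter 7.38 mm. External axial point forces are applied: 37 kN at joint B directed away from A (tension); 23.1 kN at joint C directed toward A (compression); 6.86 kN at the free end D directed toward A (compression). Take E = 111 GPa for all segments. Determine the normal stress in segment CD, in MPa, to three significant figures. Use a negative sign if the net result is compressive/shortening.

-160 MPa

Internal axial forces (sectioning from the free end, tension +): N_CD = -6.86 kN, N_BC = -29.96 kN, N_AB = 7.04 kN.
A_CD = 42.78 mm².
σ_CD = N_CD/A_CD = -6860/42.78 = -160.4 MPa.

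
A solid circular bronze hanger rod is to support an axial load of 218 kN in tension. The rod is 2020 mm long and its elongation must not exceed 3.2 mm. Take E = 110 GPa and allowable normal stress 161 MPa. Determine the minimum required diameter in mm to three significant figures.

Required area A ≥ P/σ_allow = 218000/161 = 1354 mm².
For a solid circular section, d ≥ √(4A/π) = 41.52 mm.
Elongation limit: A ≥ PL/(Eδ_allow) = 218000·2020/(110000·3.2) = 1251 mm² ⇒ d ≥ 39.91 mm.
The stress limit governs.

41.5 mm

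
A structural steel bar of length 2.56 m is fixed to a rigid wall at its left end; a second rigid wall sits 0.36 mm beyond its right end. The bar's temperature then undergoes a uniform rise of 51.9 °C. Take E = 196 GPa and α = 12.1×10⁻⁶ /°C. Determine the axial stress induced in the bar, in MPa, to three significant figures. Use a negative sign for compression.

Free thermal expansion αLΔT = 12.1e-6 · 2560 · 51.9 = 1.608 mm.
The walls engage after the gap closes; constrained expansion = 1.608 − 0.36 = 1.248 mm.
The walls impose strain ε = −(1.248)/2560 = -4.8737e-04; σ = Eε = 196000 · -4.8737e-04 = -95.52 MPa.

-95.5 MPa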